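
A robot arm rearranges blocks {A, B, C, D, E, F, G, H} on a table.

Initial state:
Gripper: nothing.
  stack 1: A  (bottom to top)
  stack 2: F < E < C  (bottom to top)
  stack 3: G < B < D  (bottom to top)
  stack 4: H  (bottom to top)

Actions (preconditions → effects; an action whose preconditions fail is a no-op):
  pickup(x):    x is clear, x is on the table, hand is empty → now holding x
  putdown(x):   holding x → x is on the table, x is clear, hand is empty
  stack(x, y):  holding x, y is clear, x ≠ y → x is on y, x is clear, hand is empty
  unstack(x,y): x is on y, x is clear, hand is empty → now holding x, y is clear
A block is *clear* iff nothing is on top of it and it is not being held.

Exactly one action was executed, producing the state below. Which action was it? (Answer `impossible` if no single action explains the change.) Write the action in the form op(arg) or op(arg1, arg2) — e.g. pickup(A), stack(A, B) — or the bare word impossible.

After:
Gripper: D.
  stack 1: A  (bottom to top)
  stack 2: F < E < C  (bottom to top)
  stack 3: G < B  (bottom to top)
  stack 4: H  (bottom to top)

unstack(D, B)

target: towers=[A; F/E/C; G/B; H] holding=D
         pickup(A) → towers=[F/E/C; G/B/D; H] holding=A
         pickup(H) → towers=[A; F/E/C; G/B/D] holding=H
     unstack(D, B) → towers=[A; F/E/C; G/B; H] holding=D  ← match
     unstack(C, E) → towers=[A; F/E; G/B/D; H] holding=C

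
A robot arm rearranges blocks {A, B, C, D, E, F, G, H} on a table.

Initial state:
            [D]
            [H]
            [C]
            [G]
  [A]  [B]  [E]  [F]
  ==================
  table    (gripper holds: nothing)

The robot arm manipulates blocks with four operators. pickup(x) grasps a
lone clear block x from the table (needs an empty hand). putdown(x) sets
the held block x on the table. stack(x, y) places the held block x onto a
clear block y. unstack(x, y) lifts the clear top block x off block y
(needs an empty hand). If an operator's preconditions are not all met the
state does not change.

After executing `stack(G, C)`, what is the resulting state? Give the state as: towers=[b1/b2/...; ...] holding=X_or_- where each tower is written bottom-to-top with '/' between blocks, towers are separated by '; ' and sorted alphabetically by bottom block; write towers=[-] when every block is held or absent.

towers=[A; B; E/G/C/H/D; F] holding=-

before: towers=[A; B; E/G/C/H/D; F] holding=-
pre[stack(G, C)]: holding(G) fail, clear(C) fail, G≠C ok
holding(G), clear(C) unmet → stack(G, C) is a no-op
after:  towers=[A; B; E/G/C/H/D; F] holding=-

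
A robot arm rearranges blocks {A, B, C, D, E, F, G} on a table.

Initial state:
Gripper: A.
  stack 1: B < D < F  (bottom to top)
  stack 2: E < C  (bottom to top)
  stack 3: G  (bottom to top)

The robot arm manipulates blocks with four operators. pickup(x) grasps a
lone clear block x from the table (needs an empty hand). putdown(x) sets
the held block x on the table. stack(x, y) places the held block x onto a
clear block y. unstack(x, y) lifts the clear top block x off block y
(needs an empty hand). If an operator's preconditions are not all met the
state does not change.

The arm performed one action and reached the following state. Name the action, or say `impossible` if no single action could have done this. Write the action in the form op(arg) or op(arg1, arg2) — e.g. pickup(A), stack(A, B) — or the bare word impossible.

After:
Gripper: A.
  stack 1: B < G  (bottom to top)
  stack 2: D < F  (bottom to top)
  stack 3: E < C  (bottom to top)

target: towers=[B/G; D/F; E/C] holding=A
        putdown(A) → towers=[A; B/D/F; E/C; G] holding=-
       stack(A, F) → towers=[B/D/F/A; E/C; G] holding=-
       stack(A, G) → towers=[B/D/F; E/C; G/A] holding=-
       stack(A, C) → towers=[B/D/F; E/C/A; G] holding=-
none of the 4 applicable actions match → impossible

impossible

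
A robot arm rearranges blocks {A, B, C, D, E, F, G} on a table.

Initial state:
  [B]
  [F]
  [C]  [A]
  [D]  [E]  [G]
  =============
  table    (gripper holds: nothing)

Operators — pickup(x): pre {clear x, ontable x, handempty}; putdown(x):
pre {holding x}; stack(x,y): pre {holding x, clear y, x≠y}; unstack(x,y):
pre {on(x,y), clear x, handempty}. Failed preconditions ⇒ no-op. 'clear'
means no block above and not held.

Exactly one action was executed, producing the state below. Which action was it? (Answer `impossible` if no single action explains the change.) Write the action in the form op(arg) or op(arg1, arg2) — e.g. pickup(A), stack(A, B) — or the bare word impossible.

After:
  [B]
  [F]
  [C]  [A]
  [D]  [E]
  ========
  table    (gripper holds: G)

pickup(G)

target: towers=[D/C/F/B; E/A] holding=G
     unstack(B, F) → towers=[D/C/F; E/A; G] holding=B
         pickup(G) → towers=[D/C/F/B; E/A] holding=G  ← match
     unstack(A, E) → towers=[D/C/F/B; E; G] holding=A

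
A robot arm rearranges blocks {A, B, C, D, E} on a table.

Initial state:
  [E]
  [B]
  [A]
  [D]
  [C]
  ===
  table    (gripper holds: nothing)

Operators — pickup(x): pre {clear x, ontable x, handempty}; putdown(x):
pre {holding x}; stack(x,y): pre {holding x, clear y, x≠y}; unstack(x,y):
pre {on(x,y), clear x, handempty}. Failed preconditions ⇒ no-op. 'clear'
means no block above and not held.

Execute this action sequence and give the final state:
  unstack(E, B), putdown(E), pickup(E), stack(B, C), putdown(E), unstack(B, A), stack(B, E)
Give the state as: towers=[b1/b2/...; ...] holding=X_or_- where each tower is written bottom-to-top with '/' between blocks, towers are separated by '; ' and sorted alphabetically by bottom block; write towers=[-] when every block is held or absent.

towers=[C/D/A; E/B] holding=-

step 1 (unstack(E, B)): towers=[C/D/A/B] holding=E
step 2 (putdown(E)): towers=[C/D/A/B; E] holding=-
step 3 (pickup(E)): towers=[C/D/A/B] holding=E
step 4 (stack(B, C)) [no-op]: towers=[C/D/A/B] holding=E
step 5 (putdown(E)): towers=[C/D/A/B; E] holding=-
step 6 (unstack(B, A)): towers=[C/D/A; E] holding=B
step 7 (stack(B, E)): towers=[C/D/A; E/B] holding=-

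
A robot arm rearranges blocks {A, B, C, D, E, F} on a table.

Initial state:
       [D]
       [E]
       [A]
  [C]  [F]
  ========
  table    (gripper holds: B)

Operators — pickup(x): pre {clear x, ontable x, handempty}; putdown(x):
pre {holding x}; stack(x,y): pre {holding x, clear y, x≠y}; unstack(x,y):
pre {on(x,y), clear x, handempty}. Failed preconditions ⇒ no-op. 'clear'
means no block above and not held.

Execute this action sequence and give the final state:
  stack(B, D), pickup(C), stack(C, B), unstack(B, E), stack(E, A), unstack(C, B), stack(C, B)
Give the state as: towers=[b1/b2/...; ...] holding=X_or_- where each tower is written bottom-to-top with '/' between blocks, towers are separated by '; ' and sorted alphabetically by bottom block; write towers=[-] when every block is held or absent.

towers=[F/A/E/D/B/C] holding=-

step 1 (stack(B, D)): towers=[C; F/A/E/D/B] holding=-
step 2 (pickup(C)): towers=[F/A/E/D/B] holding=C
step 3 (stack(C, B)): towers=[F/A/E/D/B/C] holding=-
step 4 (unstack(B, E)) [no-op]: towers=[F/A/E/D/B/C] holding=-
step 5 (stack(E, A)) [no-op]: towers=[F/A/E/D/B/C] holding=-
step 6 (unstack(C, B)): towers=[F/A/E/D/B] holding=C
step 7 (stack(C, B)): towers=[F/A/E/D/B/C] holding=-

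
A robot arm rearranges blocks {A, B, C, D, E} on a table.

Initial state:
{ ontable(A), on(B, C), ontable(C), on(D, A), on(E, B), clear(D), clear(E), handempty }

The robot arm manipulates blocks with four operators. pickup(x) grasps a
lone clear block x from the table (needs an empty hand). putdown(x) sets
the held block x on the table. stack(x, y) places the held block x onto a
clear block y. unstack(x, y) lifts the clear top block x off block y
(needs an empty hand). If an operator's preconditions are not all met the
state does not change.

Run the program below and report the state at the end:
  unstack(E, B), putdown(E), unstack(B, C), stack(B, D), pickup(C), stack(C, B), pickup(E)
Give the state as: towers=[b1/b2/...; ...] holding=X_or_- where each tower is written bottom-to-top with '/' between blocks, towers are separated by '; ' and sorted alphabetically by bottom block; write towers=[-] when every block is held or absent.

towers=[A/D/B/C] holding=E

step 1 (unstack(E, B)): towers=[A/D; C/B] holding=E
step 2 (putdown(E)): towers=[A/D; C/B; E] holding=-
step 3 (unstack(B, C)): towers=[A/D; C; E] holding=B
step 4 (stack(B, D)): towers=[A/D/B; C; E] holding=-
step 5 (pickup(C)): towers=[A/D/B; E] holding=C
step 6 (stack(C, B)): towers=[A/D/B/C; E] holding=-
step 7 (pickup(E)): towers=[A/D/B/C] holding=E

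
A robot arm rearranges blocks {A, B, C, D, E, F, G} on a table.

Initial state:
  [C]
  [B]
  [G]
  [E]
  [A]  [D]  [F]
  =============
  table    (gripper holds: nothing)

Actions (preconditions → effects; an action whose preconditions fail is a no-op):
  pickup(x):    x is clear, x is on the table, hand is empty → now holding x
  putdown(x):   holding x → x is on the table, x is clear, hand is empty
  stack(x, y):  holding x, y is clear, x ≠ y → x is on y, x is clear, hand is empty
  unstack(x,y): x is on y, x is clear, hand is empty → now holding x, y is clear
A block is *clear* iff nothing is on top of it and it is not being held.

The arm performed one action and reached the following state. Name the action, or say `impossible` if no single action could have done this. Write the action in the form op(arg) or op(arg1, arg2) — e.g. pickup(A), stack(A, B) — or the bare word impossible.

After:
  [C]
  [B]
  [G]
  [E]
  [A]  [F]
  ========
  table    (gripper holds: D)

pickup(D)

target: towers=[A/E/G/B/C; F] holding=D
         pickup(F) → towers=[A/E/G/B/C; D] holding=F
         pickup(D) → towers=[A/E/G/B/C; F] holding=D  ← match
     unstack(C, B) → towers=[A/E/G/B; D; F] holding=C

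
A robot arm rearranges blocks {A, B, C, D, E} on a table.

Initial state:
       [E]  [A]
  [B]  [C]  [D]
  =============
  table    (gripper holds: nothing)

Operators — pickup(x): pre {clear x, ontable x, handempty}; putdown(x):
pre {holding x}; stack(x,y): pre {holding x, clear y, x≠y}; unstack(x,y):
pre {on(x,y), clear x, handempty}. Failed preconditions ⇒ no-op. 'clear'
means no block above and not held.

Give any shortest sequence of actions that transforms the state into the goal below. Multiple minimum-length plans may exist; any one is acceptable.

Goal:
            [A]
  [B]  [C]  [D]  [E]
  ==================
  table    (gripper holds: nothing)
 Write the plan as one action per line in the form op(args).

unstack(E, C)
putdown(E)

step 1 (unstack(E, C)): towers=[B; C; D/A] holding=E
step 2 (putdown(E)): towers=[B; C; D/A; E] holding=-
goal check: towers=[B; C; D/A; E] holding=- — reached (length 2, optimal by BFS)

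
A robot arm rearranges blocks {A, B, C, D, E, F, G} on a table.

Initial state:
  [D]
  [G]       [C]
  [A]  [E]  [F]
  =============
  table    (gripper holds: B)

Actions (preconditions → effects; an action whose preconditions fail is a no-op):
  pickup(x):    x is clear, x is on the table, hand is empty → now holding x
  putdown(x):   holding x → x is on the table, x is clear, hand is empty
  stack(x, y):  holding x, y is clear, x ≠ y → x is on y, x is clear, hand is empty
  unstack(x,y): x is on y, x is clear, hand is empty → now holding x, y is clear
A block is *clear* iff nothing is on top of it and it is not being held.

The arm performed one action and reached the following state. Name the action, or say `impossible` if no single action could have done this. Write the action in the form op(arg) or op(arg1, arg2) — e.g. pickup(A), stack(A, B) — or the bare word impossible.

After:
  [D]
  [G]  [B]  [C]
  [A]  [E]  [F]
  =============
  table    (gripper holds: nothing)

target: towers=[A/G/D; E/B; F/C] holding=-
        putdown(B) → towers=[A/G/D; B; E; F/C] holding=-
       stack(B, D) → towers=[A/G/D/B; E; F/C] holding=-
       stack(B, E) → towers=[A/G/D; E/B; F/C] holding=-  ← match
       stack(B, C) → towers=[A/G/D; E; F/C/B] holding=-

stack(B, E)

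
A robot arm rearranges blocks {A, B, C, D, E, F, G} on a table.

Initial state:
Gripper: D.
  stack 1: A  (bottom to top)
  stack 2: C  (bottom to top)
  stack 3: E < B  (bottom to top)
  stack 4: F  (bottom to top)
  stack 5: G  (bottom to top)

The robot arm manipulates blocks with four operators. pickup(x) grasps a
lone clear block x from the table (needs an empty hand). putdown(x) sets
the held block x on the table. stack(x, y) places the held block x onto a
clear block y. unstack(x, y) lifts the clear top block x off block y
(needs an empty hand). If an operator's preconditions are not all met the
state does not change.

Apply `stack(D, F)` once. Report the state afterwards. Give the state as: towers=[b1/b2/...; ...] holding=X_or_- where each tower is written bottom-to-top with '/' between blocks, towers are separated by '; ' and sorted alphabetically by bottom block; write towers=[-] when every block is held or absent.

before: towers=[A; C; E/B; F; G] holding=D
pre[stack(D, F)]: holding(D) yes, clear(F) yes, D≠F yes
all met → apply stack(D, F)
after:  towers=[A; C; E/B; F/D; G] holding=-

towers=[A; C; E/B; F/D; G] holding=-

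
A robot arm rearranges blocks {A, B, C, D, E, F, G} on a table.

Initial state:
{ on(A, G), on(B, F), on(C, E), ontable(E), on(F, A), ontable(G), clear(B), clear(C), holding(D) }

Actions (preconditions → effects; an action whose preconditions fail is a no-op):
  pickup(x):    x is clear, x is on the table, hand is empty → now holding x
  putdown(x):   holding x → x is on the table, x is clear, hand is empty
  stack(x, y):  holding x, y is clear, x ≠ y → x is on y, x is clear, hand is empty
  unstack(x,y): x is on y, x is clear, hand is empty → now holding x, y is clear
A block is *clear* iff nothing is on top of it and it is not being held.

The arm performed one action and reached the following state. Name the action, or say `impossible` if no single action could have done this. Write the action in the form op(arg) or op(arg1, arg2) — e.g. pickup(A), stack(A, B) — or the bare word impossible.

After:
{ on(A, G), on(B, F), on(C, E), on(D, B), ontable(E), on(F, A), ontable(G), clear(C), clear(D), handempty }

target: towers=[E/C; G/A/F/B/D] holding=-
        putdown(D) → towers=[D; E/C; G/A/F/B] holding=-
       stack(D, B) → towers=[E/C; G/A/F/B/D] holding=-  ← match
       stack(D, C) → towers=[E/C/D; G/A/F/B] holding=-

stack(D, B)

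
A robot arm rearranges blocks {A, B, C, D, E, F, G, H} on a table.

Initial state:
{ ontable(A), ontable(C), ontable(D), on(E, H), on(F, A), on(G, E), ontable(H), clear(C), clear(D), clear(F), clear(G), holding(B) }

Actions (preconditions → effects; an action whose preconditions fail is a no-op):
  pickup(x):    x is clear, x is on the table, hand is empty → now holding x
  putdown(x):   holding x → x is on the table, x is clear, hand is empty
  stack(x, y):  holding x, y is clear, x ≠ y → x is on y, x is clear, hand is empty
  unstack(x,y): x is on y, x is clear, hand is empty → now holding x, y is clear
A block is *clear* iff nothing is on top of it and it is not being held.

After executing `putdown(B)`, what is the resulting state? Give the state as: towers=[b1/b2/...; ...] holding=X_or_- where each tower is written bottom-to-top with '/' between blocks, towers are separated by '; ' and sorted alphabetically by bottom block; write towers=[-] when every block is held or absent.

before: towers=[A/F; C; D; H/E/G] holding=B
pre[putdown(B)]: holding(B) yes
all met → apply putdown(B)
after:  towers=[A/F; B; C; D; H/E/G] holding=-

towers=[A/F; B; C; D; H/E/G] holding=-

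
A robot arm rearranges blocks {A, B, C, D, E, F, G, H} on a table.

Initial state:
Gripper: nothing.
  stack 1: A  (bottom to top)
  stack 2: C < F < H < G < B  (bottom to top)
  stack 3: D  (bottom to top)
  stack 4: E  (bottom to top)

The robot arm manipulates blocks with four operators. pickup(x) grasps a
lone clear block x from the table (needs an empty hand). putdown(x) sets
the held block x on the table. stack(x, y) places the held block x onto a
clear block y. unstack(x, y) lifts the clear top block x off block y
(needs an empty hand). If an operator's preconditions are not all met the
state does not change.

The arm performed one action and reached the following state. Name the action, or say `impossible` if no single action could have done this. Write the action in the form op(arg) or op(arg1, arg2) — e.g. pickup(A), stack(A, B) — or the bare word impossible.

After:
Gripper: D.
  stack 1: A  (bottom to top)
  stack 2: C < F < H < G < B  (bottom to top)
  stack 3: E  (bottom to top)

pickup(D)

target: towers=[A; C/F/H/G/B; E] holding=D
         pickup(A) → towers=[C/F/H/G/B; D; E] holding=A
         pickup(E) → towers=[A; C/F/H/G/B; D] holding=E
     unstack(B, G) → towers=[A; C/F/H/G; D; E] holding=B
         pickup(D) → towers=[A; C/F/H/G/B; E] holding=D  ← match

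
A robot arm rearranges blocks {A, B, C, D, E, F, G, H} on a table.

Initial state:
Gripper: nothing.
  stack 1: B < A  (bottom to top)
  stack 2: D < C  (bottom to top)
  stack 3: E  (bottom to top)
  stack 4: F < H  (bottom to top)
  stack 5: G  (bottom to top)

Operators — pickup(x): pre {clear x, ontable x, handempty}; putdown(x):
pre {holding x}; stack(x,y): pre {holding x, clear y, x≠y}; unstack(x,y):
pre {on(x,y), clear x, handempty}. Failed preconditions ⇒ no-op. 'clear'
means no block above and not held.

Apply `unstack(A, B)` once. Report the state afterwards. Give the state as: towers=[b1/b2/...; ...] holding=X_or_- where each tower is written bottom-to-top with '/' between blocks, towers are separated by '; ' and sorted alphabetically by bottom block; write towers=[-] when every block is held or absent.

towers=[B; D/C; E; F/H; G] holding=A

before: towers=[B/A; D/C; E; F/H; G] holding=-
pre[unstack(A, B)]: on(A,B) yes, clear(A) yes, handempty yes
all met → apply unstack(A, B)
after:  towers=[B; D/C; E; F/H; G] holding=A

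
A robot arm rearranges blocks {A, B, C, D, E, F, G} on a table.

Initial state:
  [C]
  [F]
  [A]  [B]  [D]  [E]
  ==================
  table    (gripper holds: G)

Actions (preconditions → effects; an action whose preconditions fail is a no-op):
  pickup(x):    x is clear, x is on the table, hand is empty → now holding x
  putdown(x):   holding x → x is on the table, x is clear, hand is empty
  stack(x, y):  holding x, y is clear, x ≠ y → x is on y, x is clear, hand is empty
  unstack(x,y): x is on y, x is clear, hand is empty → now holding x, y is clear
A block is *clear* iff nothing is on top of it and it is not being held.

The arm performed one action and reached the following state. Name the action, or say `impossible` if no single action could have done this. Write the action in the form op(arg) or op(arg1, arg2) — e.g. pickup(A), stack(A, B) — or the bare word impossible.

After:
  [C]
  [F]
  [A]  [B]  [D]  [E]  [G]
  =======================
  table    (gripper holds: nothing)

putdown(G)

target: towers=[A/F/C; B; D; E; G] holding=-
        putdown(G) → towers=[A/F/C; B; D; E; G] holding=-  ← match
       stack(G, B) → towers=[A/F/C; B/G; D; E] holding=-
       stack(G, D) → towers=[A/F/C; B; D/G; E] holding=-
       stack(G, E) → towers=[A/F/C; B; D; E/G] holding=-
       stack(G, C) → towers=[A/F/C/G; B; D; E] holding=-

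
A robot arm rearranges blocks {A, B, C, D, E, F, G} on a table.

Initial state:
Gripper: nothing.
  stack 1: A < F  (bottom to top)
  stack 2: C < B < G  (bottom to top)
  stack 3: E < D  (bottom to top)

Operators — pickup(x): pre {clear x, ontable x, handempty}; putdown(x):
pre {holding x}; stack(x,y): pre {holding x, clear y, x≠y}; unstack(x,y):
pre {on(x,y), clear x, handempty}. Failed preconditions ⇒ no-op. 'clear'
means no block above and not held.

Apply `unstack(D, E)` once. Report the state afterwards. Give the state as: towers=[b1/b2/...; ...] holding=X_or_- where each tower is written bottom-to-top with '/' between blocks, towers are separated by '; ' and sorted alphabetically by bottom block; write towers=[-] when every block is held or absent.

towers=[A/F; C/B/G; E] holding=D

before: towers=[A/F; C/B/G; E/D] holding=-
pre[unstack(D, E)]: on(D,E) yes, clear(D) yes, handempty yes
all met → apply unstack(D, E)
after:  towers=[A/F; C/B/G; E] holding=D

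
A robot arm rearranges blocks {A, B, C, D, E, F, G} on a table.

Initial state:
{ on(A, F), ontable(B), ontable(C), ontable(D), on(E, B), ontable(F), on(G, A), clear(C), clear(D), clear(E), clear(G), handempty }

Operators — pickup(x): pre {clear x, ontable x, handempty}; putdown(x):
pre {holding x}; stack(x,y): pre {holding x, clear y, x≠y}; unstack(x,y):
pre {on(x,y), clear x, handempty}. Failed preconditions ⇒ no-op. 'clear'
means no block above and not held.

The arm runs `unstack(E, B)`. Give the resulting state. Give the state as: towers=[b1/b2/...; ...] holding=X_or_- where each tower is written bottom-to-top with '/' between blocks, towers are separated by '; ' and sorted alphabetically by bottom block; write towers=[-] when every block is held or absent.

before: towers=[B/E; C; D; F/A/G] holding=-
pre[unstack(E, B)]: on(E,B) yes, clear(E) yes, handempty yes
all met → apply unstack(E, B)
after:  towers=[B; C; D; F/A/G] holding=E

towers=[B; C; D; F/A/G] holding=E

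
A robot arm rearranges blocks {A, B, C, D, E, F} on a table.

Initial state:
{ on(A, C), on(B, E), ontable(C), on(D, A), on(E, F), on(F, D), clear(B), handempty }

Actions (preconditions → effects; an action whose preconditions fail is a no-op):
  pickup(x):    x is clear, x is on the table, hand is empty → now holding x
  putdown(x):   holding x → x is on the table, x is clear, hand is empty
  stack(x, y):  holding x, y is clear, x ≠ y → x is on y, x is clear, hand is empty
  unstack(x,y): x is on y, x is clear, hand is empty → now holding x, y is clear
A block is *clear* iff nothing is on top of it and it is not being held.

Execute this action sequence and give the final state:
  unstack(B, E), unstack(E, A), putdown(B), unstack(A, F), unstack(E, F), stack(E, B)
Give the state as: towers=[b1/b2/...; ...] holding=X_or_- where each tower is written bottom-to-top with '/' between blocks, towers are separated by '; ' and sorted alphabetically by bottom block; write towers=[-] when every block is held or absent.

towers=[B/E; C/A/D/F] holding=-

step 1 (unstack(B, E)): towers=[C/A/D/F/E] holding=B
step 2 (unstack(E, A)) [no-op]: towers=[C/A/D/F/E] holding=B
step 3 (putdown(B)): towers=[B; C/A/D/F/E] holding=-
step 4 (unstack(A, F)) [no-op]: towers=[B; C/A/D/F/E] holding=-
step 5 (unstack(E, F)): towers=[B; C/A/D/F] holding=E
step 6 (stack(E, B)): towers=[B/E; C/A/D/F] holding=-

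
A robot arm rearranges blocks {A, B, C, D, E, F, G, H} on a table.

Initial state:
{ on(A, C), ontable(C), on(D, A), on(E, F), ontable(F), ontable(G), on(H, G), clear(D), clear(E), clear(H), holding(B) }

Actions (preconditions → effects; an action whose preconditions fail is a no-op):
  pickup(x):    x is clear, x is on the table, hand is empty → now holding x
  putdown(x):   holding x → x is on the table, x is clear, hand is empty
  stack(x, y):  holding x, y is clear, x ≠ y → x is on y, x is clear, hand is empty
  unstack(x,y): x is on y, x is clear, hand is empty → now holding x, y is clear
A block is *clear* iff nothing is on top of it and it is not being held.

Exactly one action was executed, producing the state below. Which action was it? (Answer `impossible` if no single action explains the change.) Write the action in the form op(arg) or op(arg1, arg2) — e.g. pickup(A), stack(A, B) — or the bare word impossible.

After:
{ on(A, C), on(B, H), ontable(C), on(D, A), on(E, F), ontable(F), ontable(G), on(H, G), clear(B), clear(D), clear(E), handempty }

stack(B, H)

target: towers=[C/A/D; F/E; G/H/B] holding=-
        putdown(B) → towers=[B; C/A/D; F/E; G/H] holding=-
       stack(B, E) → towers=[C/A/D; F/E/B; G/H] holding=-
       stack(B, H) → towers=[C/A/D; F/E; G/H/B] holding=-  ← match
       stack(B, D) → towers=[C/A/D/B; F/E; G/H] holding=-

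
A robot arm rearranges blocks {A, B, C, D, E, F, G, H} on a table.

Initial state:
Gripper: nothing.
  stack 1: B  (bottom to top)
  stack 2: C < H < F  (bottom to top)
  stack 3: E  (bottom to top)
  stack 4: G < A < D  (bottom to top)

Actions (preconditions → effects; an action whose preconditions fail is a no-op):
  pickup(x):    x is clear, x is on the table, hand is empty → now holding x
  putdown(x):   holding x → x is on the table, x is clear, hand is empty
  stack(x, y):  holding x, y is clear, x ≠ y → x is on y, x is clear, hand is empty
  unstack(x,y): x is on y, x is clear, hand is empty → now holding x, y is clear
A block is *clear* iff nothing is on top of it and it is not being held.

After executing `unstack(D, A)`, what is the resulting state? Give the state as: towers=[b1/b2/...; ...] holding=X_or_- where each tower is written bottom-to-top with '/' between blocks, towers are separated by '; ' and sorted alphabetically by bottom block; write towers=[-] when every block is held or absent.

towers=[B; C/H/F; E; G/A] holding=D

before: towers=[B; C/H/F; E; G/A/D] holding=-
pre[unstack(D, A)]: on(D,A) ✓, clear(D) ✓, handempty ✓
all met → apply unstack(D, A)
after:  towers=[B; C/H/F; E; G/A] holding=D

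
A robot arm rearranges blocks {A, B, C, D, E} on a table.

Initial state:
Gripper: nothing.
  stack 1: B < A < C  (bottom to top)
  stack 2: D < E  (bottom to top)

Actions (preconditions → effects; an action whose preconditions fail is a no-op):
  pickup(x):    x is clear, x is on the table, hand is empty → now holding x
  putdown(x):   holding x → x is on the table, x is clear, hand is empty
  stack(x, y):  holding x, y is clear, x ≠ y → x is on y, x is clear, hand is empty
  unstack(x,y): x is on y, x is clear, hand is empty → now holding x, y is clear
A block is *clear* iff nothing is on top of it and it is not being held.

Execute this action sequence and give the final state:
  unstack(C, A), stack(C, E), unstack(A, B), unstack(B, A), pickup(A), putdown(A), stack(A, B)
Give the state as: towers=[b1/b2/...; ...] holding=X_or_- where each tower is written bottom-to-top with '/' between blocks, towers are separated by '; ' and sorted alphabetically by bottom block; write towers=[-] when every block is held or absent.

step 1 (unstack(C, A)): towers=[B/A; D/E] holding=C
step 2 (stack(C, E)): towers=[B/A; D/E/C] holding=-
step 3 (unstack(A, B)): towers=[B; D/E/C] holding=A
step 4 (unstack(B, A)) [no-op]: towers=[B; D/E/C] holding=A
step 5 (pickup(A)) [no-op]: towers=[B; D/E/C] holding=A
step 6 (putdown(A)): towers=[A; B; D/E/C] holding=-
step 7 (stack(A, B)) [no-op]: towers=[A; B; D/E/C] holding=-

towers=[A; B; D/E/C] holding=-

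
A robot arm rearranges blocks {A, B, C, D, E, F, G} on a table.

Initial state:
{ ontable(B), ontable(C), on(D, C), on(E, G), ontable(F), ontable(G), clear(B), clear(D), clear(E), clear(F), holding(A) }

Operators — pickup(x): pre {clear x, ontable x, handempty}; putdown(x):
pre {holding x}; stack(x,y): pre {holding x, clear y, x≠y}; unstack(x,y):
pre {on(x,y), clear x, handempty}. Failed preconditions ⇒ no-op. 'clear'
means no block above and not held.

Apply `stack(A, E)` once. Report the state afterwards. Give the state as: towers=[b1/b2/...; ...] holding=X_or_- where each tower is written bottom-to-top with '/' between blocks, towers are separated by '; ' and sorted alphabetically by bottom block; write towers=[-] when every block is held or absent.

before: towers=[B; C/D; F; G/E] holding=A
pre[stack(A, E)]: holding(A) ok, clear(E) ok, A≠E ok
all met → apply stack(A, E)
after:  towers=[B; C/D; F; G/E/A] holding=-

towers=[B; C/D; F; G/E/A] holding=-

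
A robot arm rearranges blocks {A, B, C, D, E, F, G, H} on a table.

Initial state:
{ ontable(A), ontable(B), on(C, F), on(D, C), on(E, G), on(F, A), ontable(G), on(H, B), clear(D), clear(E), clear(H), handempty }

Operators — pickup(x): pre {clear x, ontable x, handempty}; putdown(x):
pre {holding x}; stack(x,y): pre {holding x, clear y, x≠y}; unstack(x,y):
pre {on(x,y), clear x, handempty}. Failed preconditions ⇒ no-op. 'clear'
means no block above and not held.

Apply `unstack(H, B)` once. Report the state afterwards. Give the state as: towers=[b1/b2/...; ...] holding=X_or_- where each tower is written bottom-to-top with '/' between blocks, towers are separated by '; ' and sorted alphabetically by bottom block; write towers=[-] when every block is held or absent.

towers=[A/F/C/D; B; G/E] holding=H

before: towers=[A/F/C/D; B/H; G/E] holding=-
pre[unstack(H, B)]: on(H,B) ok, clear(H) ok, handempty ok
all met → apply unstack(H, B)
after:  towers=[A/F/C/D; B; G/E] holding=H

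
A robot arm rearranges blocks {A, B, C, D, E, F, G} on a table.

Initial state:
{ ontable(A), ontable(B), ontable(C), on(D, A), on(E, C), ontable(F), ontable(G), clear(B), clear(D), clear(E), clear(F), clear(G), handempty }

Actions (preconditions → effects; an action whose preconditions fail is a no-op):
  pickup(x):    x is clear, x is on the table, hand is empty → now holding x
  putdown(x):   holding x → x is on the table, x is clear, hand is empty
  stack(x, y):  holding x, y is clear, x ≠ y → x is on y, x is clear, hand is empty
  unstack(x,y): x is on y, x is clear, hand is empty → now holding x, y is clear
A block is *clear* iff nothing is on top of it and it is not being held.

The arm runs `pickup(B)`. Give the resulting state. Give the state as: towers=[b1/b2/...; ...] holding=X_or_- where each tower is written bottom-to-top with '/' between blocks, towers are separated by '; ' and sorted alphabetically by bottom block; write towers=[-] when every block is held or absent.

towers=[A/D; C/E; F; G] holding=B

before: towers=[A/D; B; C/E; F; G] holding=-
pre[pickup(B)]: clear(B) ✓, ontable(B) ✓, handempty ✓
all met → apply pickup(B)
after:  towers=[A/D; C/E; F; G] holding=B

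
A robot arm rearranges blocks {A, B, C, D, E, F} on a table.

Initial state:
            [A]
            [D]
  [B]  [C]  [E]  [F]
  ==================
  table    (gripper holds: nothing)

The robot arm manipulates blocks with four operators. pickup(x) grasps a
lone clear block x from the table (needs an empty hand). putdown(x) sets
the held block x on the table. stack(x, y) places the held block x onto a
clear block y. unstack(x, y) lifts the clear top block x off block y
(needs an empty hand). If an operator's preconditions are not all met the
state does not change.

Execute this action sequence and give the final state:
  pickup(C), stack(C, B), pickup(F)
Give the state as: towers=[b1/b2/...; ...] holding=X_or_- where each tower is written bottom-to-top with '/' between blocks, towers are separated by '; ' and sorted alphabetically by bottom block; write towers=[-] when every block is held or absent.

towers=[B/C; E/D/A] holding=F

step 1 (pickup(C)): towers=[B; E/D/A; F] holding=C
step 2 (stack(C, B)): towers=[B/C; E/D/A; F] holding=-
step 3 (pickup(F)): towers=[B/C; E/D/A] holding=F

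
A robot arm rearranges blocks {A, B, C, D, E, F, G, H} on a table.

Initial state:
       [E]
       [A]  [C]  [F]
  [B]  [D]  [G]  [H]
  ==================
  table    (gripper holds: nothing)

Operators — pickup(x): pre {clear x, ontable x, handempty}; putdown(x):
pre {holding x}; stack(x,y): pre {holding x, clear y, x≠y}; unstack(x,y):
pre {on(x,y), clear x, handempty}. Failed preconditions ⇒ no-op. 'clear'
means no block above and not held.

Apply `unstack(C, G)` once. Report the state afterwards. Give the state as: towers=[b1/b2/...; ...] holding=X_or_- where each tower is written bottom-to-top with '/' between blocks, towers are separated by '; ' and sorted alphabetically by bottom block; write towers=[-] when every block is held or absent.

before: towers=[B; D/A/E; G/C; H/F] holding=-
pre[unstack(C, G)]: on(C,G) yes, clear(C) yes, handempty yes
all met → apply unstack(C, G)
after:  towers=[B; D/A/E; G; H/F] holding=C

towers=[B; D/A/E; G; H/F] holding=C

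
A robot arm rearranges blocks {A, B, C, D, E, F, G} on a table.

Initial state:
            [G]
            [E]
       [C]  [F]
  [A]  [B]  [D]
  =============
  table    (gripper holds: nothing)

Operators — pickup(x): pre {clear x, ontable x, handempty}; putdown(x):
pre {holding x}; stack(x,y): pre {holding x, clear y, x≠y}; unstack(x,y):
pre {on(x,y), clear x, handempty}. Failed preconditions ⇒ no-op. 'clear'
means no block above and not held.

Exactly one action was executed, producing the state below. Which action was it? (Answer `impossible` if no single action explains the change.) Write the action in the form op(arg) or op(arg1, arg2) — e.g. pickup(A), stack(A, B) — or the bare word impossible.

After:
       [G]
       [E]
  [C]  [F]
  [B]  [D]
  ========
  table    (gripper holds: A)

pickup(A)

target: towers=[B/C; D/F/E/G] holding=A
     unstack(G, E) → towers=[A; B/C; D/F/E] holding=G
         pickup(A) → towers=[B/C; D/F/E/G] holding=A  ← match
     unstack(C, B) → towers=[A; B; D/F/E/G] holding=C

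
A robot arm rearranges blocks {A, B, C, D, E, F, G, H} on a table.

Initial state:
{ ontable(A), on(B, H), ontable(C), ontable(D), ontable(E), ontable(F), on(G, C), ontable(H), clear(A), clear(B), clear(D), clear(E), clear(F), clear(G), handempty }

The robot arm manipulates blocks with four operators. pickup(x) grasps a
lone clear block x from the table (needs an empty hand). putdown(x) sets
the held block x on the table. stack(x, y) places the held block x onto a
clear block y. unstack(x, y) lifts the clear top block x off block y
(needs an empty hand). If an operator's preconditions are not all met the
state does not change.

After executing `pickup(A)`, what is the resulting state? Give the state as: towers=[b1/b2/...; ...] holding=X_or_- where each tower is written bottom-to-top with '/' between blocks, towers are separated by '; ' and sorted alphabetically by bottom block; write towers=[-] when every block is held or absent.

before: towers=[A; C/G; D; E; F; H/B] holding=-
pre[pickup(A)]: clear(A) ✓, ontable(A) ✓, handempty ✓
all met → apply pickup(A)
after:  towers=[C/G; D; E; F; H/B] holding=A

towers=[C/G; D; E; F; H/B] holding=A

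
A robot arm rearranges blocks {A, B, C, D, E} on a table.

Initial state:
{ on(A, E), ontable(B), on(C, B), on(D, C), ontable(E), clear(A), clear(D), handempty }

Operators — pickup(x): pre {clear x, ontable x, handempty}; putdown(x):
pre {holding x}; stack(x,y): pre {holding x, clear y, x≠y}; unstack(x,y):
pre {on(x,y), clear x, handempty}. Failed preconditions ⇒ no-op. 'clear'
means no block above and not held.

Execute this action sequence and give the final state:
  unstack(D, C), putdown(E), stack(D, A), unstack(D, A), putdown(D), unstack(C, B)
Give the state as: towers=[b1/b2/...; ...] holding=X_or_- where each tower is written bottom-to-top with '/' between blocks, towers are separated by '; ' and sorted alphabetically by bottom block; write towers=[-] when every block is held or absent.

step 1 (unstack(D, C)): towers=[B/C; E/A] holding=D
step 2 (putdown(E)) [no-op]: towers=[B/C; E/A] holding=D
step 3 (stack(D, A)): towers=[B/C; E/A/D] holding=-
step 4 (unstack(D, A)): towers=[B/C; E/A] holding=D
step 5 (putdown(D)): towers=[B/C; D; E/A] holding=-
step 6 (unstack(C, B)): towers=[B; D; E/A] holding=C

towers=[B; D; E/A] holding=C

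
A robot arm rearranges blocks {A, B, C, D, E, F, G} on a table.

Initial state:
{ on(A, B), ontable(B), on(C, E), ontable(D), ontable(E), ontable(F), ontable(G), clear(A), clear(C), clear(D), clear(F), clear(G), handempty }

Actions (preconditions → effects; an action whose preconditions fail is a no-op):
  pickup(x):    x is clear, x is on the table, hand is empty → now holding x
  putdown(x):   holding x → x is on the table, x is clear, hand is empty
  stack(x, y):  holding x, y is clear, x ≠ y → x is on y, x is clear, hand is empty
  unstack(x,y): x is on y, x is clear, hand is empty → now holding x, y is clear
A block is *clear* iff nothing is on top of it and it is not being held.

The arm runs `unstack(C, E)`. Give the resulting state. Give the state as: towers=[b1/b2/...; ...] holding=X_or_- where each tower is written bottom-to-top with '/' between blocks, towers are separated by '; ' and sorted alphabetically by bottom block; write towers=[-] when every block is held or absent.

towers=[B/A; D; E; F; G] holding=C

before: towers=[B/A; D; E/C; F; G] holding=-
pre[unstack(C, E)]: on(C,E) yes, clear(C) yes, handempty yes
all met → apply unstack(C, E)
after:  towers=[B/A; D; E; F; G] holding=C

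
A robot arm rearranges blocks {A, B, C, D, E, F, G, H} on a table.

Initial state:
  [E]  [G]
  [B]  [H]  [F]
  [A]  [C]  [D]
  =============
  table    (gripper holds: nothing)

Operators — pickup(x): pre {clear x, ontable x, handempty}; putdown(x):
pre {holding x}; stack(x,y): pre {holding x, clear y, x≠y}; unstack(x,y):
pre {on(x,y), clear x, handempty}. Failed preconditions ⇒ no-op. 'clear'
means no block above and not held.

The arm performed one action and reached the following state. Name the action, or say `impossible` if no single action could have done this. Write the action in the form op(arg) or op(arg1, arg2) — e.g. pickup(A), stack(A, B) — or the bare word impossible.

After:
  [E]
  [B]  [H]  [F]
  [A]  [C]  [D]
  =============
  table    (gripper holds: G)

target: towers=[A/B/E; C/H; D/F] holding=G
     unstack(G, H) → towers=[A/B/E; C/H; D/F] holding=G  ← match
     unstack(E, B) → towers=[A/B; C/H/G; D/F] holding=E
     unstack(F, D) → towers=[A/B/E; C/H/G; D] holding=F

unstack(G, H)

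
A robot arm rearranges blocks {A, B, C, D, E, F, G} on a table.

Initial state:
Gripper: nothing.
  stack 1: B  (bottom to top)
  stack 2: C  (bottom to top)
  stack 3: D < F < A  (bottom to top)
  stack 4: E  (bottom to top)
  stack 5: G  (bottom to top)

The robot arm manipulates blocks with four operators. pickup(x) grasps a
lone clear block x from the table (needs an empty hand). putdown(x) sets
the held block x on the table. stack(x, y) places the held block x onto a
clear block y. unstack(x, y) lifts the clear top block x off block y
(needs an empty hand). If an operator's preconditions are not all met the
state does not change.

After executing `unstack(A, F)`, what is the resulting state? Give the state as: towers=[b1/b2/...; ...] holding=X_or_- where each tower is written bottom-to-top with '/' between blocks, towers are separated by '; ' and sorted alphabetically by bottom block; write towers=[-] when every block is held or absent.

towers=[B; C; D/F; E; G] holding=A

before: towers=[B; C; D/F/A; E; G] holding=-
pre[unstack(A, F)]: on(A,F) ok, clear(A) ok, handempty ok
all met → apply unstack(A, F)
after:  towers=[B; C; D/F; E; G] holding=A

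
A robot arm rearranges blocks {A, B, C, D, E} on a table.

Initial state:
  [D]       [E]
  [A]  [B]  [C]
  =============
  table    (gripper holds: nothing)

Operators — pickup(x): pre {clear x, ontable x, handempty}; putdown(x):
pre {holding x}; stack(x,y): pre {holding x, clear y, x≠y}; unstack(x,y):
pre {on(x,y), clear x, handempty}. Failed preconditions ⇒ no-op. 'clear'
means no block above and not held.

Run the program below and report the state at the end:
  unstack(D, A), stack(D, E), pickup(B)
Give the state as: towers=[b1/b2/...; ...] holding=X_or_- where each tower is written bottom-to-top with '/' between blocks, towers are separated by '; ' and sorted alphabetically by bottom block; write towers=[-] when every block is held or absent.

towers=[A; C/E/D] holding=B

step 1 (unstack(D, A)): towers=[A; B; C/E] holding=D
step 2 (stack(D, E)): towers=[A; B; C/E/D] holding=-
step 3 (pickup(B)): towers=[A; C/E/D] holding=B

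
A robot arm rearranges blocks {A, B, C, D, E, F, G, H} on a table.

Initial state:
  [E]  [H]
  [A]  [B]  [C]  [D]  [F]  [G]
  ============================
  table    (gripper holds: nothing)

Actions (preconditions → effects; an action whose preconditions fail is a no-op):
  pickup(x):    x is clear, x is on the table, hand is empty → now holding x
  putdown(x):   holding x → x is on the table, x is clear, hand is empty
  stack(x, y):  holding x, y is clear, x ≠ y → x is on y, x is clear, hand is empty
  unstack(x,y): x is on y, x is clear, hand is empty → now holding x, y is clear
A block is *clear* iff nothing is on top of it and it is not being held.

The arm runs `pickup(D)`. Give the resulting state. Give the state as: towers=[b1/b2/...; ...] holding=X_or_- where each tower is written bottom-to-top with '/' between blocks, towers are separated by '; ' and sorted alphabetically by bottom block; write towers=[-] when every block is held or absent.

towers=[A/E; B/H; C; F; G] holding=D

before: towers=[A/E; B/H; C; D; F; G] holding=-
pre[pickup(D)]: clear(D) ok, ontable(D) ok, handempty ok
all met → apply pickup(D)
after:  towers=[A/E; B/H; C; F; G] holding=D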